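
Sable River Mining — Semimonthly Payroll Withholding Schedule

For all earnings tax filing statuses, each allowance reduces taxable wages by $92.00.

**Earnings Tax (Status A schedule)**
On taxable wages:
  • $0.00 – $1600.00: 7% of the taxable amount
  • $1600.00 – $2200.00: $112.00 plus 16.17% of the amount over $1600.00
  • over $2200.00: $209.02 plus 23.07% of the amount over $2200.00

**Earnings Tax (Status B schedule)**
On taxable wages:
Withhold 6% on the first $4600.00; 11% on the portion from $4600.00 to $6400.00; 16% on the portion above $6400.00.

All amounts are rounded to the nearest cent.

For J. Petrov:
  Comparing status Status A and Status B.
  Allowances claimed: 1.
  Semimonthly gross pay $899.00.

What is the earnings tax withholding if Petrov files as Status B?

$48.42

Earnings Tax (Status B): taxable = $899.00 − 1×$92.00 = $807.00
  6% × $807.00 = $48.42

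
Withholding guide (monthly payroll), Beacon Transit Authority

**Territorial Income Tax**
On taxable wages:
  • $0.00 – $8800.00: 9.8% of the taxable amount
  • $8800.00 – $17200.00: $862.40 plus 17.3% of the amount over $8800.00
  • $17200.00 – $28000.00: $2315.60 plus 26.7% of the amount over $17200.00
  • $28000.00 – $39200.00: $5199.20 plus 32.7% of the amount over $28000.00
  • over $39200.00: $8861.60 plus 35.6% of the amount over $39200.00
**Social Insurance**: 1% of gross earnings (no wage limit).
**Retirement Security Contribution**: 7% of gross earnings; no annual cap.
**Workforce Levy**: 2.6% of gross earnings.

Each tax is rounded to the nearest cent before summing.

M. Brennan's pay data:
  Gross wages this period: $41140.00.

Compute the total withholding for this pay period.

$13913.08

Territorial Income Tax: taxable = $41140.00
  $8861.60 + 35.6% × ($41140.00 − $39200.00) = $8861.60 + 35.6% × $1940.00 = $9552.24
Social Insurance: 1% × $41140.00 = $411.40
Retirement Security Contribution: 7% × $41140.00 = $2879.80
Workforce Levy: 2.6% × $41140.00 = $1069.64
Total: $9552.24 + $411.40 + $2879.80 + $1069.64 = $13913.08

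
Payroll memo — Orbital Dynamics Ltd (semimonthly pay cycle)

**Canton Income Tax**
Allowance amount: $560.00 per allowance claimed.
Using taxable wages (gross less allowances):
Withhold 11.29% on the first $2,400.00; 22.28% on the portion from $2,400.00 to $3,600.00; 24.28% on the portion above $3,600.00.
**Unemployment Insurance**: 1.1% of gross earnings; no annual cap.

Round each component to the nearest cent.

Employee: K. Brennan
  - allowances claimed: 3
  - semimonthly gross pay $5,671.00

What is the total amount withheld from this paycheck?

$695.63

Canton Income Tax: taxable = $5,671.00 − 3×$560.00 = $3,991.00
  $538.32 + 24.28% × ($3,991.00 − $3,600.00) = $538.32 + 24.28% × $391.00 = $633.25
Unemployment Insurance: 1.1% × $5,671.00 = $62.38
Total: $633.25 + $62.38 = $695.63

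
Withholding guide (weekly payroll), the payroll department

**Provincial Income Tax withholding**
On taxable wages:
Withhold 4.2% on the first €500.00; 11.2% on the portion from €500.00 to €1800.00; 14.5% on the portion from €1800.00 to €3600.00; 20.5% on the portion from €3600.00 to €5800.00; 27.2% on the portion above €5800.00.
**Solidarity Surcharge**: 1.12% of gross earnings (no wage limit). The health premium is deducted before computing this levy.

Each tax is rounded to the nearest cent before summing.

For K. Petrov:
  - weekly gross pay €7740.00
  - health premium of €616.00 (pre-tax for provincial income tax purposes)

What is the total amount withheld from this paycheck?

Provincial Income Tax: taxable = €7740.00 − €616.00 = €7124.00
  €878.60 + 27.2% × (€7124.00 − €5800.00) = €878.60 + 27.2% × €1324.00 = €1238.73
Solidarity Surcharge: 1.12% × €7124.00 = €79.79
Total: €1238.73 + €79.79 = €1318.52

€1318.52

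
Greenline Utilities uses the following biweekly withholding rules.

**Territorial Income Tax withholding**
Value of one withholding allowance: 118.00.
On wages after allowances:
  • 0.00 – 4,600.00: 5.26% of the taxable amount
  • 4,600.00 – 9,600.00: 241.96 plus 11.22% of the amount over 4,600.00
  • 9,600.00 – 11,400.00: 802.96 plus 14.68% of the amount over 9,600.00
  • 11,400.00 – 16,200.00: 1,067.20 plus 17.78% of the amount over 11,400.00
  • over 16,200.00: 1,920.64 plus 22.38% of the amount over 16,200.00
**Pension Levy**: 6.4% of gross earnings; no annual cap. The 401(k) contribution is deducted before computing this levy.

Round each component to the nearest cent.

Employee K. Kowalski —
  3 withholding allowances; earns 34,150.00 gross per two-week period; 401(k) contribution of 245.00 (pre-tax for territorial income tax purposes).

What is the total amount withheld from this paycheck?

Territorial Income Tax: taxable = 34,150.00 − 245.00 − 3×118.00 = 33,551.00
  1,920.64 + 22.38% × (33,551.00 − 16,200.00) = 1,920.64 + 22.38% × 17,351.00 = 5,803.79
Pension Levy: 6.4% × 33,905.00 = 2,169.92
Total: 5,803.79 + 2,169.92 = 7,973.71

7,973.71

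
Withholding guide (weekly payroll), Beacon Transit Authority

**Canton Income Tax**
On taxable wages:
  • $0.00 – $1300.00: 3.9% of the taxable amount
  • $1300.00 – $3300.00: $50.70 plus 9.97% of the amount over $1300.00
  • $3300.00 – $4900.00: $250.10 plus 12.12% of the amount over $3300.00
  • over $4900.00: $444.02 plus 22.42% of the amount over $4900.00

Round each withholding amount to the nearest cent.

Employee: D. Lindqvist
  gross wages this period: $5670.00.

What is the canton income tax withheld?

Canton Income Tax: taxable = $5670.00
  $444.02 + 22.42% × ($5670.00 − $4900.00) = $444.02 + 22.42% × $770.00 = $616.65

$616.65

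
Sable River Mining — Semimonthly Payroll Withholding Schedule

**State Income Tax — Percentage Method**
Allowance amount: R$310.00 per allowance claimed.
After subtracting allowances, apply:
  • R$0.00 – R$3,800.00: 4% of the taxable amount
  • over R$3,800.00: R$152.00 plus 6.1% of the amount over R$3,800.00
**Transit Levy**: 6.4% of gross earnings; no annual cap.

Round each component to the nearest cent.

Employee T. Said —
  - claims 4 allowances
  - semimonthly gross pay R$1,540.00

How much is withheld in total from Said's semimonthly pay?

R$110.56

State Income Tax: taxable = R$1,540.00 − 4×R$310.00 = R$300.00
  4% × R$300.00 = R$12.00
Transit Levy: 6.4% × R$1,540.00 = R$98.56
Total: R$12.00 + R$98.56 = R$110.56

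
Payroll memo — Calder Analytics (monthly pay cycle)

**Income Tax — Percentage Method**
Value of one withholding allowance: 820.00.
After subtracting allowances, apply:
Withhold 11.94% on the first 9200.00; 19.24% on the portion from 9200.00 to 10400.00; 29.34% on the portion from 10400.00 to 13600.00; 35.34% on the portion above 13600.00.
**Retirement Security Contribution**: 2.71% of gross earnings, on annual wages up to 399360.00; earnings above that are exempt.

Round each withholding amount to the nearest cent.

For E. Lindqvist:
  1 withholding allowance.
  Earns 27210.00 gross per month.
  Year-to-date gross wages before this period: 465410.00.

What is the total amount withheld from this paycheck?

Income Tax: taxable = 27210.00 − 1×820.00 = 26390.00
  2268.24 + 35.34% × (26390.00 − 13600.00) = 2268.24 + 35.34% × 12790.00 = 6788.23
Retirement Security Contribution: YTD 465410.00 ≥ cap 399360.00 → 0.00
Total: 6788.23 + 0.00 = 6788.23

6788.23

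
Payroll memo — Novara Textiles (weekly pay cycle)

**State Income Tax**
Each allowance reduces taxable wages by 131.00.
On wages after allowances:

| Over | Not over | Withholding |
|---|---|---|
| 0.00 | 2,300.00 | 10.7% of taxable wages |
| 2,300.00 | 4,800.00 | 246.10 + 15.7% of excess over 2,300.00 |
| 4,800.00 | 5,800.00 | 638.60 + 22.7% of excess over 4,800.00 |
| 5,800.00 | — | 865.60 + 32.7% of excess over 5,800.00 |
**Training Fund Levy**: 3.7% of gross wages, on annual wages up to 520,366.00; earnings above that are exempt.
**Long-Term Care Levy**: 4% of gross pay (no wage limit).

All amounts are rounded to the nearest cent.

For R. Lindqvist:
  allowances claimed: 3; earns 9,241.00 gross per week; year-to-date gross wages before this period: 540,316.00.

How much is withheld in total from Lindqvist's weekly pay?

2,231.94

State Income Tax: taxable = 9,241.00 − 3×131.00 = 8,848.00
  865.60 + 32.7% × (8,848.00 − 5,800.00) = 865.60 + 32.7% × 3,048.00 = 1,862.30
Training Fund Levy: YTD 540,316.00 ≥ cap 520,366.00 → 0.00
Long-Term Care Levy: 4% × 9,241.00 = 369.64
Total: 1,862.30 + 0.00 + 369.64 = 2,231.94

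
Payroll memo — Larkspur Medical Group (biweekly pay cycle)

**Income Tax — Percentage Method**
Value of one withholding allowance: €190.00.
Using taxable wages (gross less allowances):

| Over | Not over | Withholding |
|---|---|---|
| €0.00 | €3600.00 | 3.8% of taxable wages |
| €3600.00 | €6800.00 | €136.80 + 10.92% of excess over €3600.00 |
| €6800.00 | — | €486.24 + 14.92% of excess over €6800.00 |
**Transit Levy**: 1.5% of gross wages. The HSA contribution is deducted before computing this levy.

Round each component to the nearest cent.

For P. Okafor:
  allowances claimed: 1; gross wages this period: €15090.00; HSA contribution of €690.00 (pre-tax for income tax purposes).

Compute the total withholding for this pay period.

€1807.81

Income Tax: taxable = €15090.00 − €690.00 − 1×€190.00 = €14210.00
  €486.24 + 14.92% × (€14210.00 − €6800.00) = €486.24 + 14.92% × €7410.00 = €1591.81
Transit Levy: 1.5% × €14400.00 = €216.00
Total: €1591.81 + €216.00 = €1807.81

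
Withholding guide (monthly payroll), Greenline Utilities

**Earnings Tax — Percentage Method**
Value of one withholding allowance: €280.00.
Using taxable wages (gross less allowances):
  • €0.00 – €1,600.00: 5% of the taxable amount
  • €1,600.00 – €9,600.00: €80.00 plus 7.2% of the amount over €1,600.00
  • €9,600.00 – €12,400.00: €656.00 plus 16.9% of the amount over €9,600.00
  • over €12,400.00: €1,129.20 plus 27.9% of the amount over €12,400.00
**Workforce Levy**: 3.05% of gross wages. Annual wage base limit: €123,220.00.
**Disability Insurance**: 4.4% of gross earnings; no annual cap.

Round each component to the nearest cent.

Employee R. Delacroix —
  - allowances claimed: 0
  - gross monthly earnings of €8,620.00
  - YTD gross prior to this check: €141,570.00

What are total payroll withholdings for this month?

€964.72

Earnings Tax: taxable = €8,620.00
  €80.00 + 7.2% × (€8,620.00 − €1,600.00) = €80.00 + 7.2% × €7,020.00 = €585.44
Workforce Levy: YTD €141,570.00 ≥ cap €123,220.00 → €0.00
Disability Insurance: 4.4% × €8,620.00 = €379.28
Total: €585.44 + €0.00 + €379.28 = €964.72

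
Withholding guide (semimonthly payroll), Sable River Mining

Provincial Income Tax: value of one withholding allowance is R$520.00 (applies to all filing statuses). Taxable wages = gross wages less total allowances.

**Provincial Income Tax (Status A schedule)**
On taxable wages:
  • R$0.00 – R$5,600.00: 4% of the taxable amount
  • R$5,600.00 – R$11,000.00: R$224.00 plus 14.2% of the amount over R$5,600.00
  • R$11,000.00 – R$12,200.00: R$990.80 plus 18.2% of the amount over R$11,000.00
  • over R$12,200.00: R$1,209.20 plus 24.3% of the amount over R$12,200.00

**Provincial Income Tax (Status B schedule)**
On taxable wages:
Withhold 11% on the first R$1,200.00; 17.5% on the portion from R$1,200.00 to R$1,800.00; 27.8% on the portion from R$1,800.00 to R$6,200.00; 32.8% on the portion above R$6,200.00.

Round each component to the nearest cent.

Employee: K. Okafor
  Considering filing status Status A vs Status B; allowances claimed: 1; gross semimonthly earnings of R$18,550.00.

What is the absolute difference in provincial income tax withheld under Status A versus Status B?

Provincial Income Tax (Status A): taxable = R$18,550.00 − 1×R$520.00 = R$18,030.00
  R$1,209.20 + 24.3% × (R$18,030.00 − R$12,200.00) = R$1,209.20 + 24.3% × R$5,830.00 = R$2,625.89
Provincial Income Tax (Status B): taxable = R$18,550.00 − 1×R$520.00 = R$18,030.00
  R$1,460.20 + 32.8% × (R$18,030.00 − R$6,200.00) = R$1,460.20 + 32.8% × R$11,830.00 = R$5,340.44
Difference: |R$2,625.89 − R$5,340.44| = R$2,714.55 (higher under Status B)

R$2,714.55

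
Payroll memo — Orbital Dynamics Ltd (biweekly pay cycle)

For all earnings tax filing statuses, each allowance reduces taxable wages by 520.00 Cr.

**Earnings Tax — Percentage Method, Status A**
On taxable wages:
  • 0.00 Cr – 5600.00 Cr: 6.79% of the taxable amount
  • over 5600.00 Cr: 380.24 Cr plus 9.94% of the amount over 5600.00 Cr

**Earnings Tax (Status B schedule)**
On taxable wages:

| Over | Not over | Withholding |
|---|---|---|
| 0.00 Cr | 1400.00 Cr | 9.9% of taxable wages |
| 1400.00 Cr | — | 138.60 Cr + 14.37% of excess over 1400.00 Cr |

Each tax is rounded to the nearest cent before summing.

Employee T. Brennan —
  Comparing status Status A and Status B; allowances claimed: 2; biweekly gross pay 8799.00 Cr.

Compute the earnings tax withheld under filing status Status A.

Earnings Tax (Status A): taxable = 8799.00 Cr − 2×520.00 Cr = 7759.00 Cr
  380.24 Cr + 9.94% × (7759.00 Cr − 5600.00 Cr) = 380.24 Cr + 9.94% × 2159.00 Cr = 594.84 Cr

594.84 Cr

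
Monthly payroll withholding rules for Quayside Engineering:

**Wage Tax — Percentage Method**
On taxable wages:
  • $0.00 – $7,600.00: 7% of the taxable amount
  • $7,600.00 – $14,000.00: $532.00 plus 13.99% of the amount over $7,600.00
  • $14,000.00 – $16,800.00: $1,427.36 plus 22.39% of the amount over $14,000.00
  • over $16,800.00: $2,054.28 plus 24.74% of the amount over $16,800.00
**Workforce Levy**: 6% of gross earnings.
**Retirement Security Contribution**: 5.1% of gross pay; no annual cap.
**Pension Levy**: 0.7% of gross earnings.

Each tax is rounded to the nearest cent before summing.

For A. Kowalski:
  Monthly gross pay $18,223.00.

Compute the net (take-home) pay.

$13,666.36

Wage Tax: taxable = $18,223.00
  $2,054.28 + 24.74% × ($18,223.00 − $16,800.00) = $2,054.28 + 24.74% × $1,423.00 = $2,406.33
Workforce Levy: 6% × $18,223.00 = $1,093.38
Retirement Security Contribution: 5.1% × $18,223.00 = $929.37
Pension Levy: 0.7% × $18,223.00 = $127.56
Total withheld: $2,406.33 + $1,093.38 + $929.37 + $127.56 = $4,556.64
Net pay: $18,223.00 − $4,556.64 = $13,666.36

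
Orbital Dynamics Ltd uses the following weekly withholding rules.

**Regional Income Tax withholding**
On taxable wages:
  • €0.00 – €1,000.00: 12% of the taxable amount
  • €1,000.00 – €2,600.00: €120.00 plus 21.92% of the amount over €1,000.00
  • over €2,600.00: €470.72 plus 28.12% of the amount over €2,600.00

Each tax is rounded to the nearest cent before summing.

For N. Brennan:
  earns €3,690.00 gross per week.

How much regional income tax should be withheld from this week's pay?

Regional Income Tax: taxable = €3,690.00
  €470.72 + 28.12% × (€3,690.00 − €2,600.00) = €470.72 + 28.12% × €1,090.00 = €777.23

€777.23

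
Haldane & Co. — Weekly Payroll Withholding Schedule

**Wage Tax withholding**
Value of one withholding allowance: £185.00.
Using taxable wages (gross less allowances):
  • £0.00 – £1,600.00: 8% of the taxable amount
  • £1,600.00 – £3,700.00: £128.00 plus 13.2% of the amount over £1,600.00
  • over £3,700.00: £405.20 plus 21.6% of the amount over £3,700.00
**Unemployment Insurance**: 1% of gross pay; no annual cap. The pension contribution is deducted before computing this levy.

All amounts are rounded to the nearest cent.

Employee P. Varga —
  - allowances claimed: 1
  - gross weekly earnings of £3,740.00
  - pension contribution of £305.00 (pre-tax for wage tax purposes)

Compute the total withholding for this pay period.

Wage Tax: taxable = £3,740.00 − £305.00 − 1×£185.00 = £3,250.00
  £128.00 + 13.2% × (£3,250.00 − £1,600.00) = £128.00 + 13.2% × £1,650.00 = £345.80
Unemployment Insurance: 1% × £3,435.00 = £34.35
Total: £345.80 + £34.35 = £380.15

£380.15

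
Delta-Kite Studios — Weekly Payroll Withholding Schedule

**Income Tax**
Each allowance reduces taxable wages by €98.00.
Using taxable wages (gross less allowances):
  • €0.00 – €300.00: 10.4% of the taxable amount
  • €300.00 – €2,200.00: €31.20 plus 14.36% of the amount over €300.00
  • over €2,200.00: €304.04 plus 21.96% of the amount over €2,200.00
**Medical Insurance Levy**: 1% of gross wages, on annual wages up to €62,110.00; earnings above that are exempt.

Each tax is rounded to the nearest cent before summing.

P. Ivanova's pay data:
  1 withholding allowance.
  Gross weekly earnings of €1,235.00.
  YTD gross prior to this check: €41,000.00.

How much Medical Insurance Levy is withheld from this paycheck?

€12.35

Medical Insurance Levy: 1% × €1,235.00 = €12.35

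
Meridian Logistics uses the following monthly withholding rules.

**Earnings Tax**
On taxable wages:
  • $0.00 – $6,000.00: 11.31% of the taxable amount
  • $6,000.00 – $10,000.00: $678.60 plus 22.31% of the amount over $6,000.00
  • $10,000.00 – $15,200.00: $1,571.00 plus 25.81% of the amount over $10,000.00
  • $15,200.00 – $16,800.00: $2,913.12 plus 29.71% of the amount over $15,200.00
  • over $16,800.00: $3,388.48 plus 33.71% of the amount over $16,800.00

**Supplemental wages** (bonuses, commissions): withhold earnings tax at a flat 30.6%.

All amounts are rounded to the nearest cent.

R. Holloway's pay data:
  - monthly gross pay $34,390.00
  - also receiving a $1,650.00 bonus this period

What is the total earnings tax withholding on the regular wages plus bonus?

$9,822.97

Earnings Tax: taxable = $34,390.00
  $3,388.48 + 33.71% × ($34,390.00 − $16,800.00) = $3,388.48 + 33.71% × $17,590.00 = $9,318.07
Supplemental (30.6% flat on bonus): 30.6% × $1,650.00 = $504.90
Total earnings tax: $9,318.07 + $504.90 = $9,822.97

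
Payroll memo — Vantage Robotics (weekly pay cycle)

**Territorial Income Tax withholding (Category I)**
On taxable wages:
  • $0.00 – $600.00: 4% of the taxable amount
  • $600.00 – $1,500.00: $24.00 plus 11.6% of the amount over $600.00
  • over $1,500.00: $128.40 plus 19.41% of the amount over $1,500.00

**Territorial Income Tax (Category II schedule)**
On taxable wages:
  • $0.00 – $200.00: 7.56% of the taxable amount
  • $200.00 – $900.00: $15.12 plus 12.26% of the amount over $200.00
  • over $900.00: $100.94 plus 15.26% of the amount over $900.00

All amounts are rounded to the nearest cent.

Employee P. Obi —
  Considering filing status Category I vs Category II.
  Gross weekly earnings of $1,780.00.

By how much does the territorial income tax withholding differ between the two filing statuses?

$52.48

Territorial Income Tax (Category I): taxable = $1,780.00
  $128.40 + 19.41% × ($1,780.00 − $1,500.00) = $128.40 + 19.41% × $280.00 = $182.75
Territorial Income Tax (Category II): taxable = $1,780.00
  $100.94 + 15.26% × ($1,780.00 − $900.00) = $100.94 + 15.26% × $880.00 = $235.23
Difference: |$182.75 − $235.23| = $52.48 (higher under Category II)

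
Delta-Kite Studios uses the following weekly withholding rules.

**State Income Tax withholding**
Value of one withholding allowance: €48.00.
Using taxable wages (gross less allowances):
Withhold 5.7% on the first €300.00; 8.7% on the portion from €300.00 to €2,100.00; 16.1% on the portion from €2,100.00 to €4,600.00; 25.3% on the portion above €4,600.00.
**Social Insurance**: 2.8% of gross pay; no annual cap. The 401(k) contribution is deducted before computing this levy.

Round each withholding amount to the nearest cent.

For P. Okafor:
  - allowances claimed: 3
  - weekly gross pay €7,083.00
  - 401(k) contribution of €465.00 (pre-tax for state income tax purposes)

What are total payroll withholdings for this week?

State Income Tax: taxable = €7,083.00 − €465.00 − 3×€48.00 = €6,474.00
  €576.20 + 25.3% × (€6,474.00 − €4,600.00) = €576.20 + 25.3% × €1,874.00 = €1,050.32
Social Insurance: 2.8% × €6,618.00 = €185.30
Total: €1,050.32 + €185.30 = €1,235.62

€1,235.62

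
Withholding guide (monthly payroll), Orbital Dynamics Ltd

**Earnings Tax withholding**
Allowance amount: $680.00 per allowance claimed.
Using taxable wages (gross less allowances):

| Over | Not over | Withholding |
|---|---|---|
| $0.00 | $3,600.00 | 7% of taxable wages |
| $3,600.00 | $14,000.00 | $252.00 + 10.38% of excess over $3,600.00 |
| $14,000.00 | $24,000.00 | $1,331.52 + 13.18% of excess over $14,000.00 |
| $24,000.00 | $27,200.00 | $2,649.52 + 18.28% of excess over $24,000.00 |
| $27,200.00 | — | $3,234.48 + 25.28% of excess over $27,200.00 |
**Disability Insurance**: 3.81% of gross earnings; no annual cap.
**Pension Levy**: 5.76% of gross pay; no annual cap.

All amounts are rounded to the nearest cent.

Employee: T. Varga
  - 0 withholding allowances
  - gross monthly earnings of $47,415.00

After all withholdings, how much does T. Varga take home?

Earnings Tax: taxable = $47,415.00
  $3,234.48 + 25.28% × ($47,415.00 − $27,200.00) = $3,234.48 + 25.28% × $20,215.00 = $8,344.83
Disability Insurance: 3.81% × $47,415.00 = $1,806.51
Pension Levy: 5.76% × $47,415.00 = $2,731.10
Total withheld: $8,344.83 + $1,806.51 + $2,731.10 = $12,882.44
Net pay: $47,415.00 − $12,882.44 = $34,532.56

$34,532.56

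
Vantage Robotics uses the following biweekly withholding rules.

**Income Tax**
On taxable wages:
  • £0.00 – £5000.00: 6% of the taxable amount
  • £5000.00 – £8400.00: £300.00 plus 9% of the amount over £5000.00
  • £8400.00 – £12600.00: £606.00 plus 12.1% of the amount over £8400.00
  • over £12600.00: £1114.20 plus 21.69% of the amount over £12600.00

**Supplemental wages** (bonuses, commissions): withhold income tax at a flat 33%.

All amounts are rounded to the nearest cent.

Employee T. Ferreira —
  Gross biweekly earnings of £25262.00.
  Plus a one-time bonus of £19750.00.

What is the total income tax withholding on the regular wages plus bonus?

£10378.09

Income Tax: taxable = £25262.00
  £1114.20 + 21.69% × (£25262.00 − £12600.00) = £1114.20 + 21.69% × £12662.00 = £3860.59
Supplemental (33% flat on bonus): 33% × £19750.00 = £6517.50
Total income tax: £3860.59 + £6517.50 = £10378.09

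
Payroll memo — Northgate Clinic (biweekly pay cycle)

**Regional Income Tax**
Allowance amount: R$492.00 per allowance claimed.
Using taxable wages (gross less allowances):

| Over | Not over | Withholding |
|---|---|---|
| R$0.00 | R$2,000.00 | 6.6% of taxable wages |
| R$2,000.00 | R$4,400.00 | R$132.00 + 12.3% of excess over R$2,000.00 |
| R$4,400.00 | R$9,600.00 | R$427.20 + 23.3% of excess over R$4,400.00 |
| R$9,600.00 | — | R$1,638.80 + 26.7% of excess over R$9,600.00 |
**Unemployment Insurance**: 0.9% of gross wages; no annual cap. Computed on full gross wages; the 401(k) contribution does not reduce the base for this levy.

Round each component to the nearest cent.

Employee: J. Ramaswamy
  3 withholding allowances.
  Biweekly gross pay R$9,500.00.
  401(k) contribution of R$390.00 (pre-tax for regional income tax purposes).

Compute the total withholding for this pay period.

Regional Income Tax: taxable = R$9,500.00 − R$390.00 − 3×R$492.00 = R$7,634.00
  R$427.20 + 23.3% × (R$7,634.00 − R$4,400.00) = R$427.20 + 23.3% × R$3,234.00 = R$1,180.72
Unemployment Insurance: 0.9% × R$9,500.00 = R$85.50
Total: R$1,180.72 + R$85.50 = R$1,266.22

R$1,266.22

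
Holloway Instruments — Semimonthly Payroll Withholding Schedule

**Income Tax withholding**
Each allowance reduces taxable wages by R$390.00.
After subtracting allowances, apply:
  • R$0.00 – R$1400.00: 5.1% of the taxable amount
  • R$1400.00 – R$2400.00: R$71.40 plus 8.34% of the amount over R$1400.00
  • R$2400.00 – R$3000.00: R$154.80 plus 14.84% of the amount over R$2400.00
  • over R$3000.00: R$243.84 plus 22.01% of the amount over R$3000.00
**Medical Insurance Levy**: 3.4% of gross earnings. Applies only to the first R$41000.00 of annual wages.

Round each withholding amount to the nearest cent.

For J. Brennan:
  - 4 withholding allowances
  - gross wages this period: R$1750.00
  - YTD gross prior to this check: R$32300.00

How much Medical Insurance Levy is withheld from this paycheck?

Medical Insurance Levy: 3.4% × R$1750.00 = R$59.50

R$59.50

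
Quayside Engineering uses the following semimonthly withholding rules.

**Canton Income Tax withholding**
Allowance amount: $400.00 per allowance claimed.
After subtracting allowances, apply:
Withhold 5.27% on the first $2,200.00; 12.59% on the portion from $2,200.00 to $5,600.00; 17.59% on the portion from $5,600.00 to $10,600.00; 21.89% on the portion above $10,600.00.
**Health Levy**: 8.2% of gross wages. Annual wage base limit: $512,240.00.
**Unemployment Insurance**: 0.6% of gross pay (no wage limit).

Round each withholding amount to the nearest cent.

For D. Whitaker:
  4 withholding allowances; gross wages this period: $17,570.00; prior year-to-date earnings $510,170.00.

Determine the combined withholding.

Canton Income Tax: taxable = $17,570.00 − 4×$400.00 = $15,970.00
  $1,423.50 + 21.89% × ($15,970.00 − $10,600.00) = $1,423.50 + 21.89% × $5,370.00 = $2,598.99
Health Levy: cap $512,240.00 − YTD $510,170.00 = $2,070.00 subject; 8.2% × $2,070.00 = $169.74
Unemployment Insurance: 0.6% × $17,570.00 = $105.42
Total: $2,598.99 + $169.74 + $105.42 = $2,874.15

$2,874.15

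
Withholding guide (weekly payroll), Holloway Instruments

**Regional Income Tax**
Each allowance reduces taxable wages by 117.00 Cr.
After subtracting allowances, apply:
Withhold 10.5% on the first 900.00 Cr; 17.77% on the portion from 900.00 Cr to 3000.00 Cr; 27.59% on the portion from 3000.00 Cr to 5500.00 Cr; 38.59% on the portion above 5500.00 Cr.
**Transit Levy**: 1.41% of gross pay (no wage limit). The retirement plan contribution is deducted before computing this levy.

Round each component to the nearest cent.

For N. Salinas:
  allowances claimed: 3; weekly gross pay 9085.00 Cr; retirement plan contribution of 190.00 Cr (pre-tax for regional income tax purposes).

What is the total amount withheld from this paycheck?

Regional Income Tax: taxable = 9085.00 Cr − 190.00 Cr − 3×117.00 Cr = 8544.00 Cr
  1157.42 Cr + 38.59% × (8544.00 Cr − 5500.00 Cr) = 1157.42 Cr + 38.59% × 3044.00 Cr = 2332.10 Cr
Transit Levy: 1.41% × 8895.00 Cr = 125.42 Cr
Total: 2332.10 Cr + 125.42 Cr = 2457.52 Cr

2457.52 Cr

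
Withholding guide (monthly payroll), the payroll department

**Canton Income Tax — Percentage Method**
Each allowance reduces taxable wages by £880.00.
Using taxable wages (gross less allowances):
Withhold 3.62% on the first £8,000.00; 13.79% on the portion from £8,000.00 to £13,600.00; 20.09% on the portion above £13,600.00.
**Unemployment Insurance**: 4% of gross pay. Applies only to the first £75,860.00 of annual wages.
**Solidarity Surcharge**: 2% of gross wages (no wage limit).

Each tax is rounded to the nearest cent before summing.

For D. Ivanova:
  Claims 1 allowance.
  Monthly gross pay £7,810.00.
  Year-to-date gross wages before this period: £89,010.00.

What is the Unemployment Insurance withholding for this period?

Unemployment Insurance: YTD £89,010.00 ≥ cap £75,860.00 → £0.00

£0.00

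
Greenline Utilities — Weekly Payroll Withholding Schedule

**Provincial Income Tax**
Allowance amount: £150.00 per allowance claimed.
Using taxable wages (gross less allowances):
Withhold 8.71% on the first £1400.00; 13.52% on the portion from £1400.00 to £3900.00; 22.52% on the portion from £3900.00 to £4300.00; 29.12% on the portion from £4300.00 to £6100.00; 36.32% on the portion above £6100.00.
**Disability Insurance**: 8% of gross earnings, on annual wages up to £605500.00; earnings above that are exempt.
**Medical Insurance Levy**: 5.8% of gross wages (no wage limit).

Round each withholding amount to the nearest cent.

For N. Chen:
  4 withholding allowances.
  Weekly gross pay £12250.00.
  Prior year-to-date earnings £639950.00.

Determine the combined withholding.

Provincial Income Tax: taxable = £12250.00 − 4×£150.00 = £11650.00
  £1074.18 + 36.32% × (£11650.00 − £6100.00) = £1074.18 + 36.32% × £5550.00 = £3089.94
Disability Insurance: YTD £639950.00 ≥ cap £605500.00 → £0.00
Medical Insurance Levy: 5.8% × £12250.00 = £710.50
Total: £3089.94 + £0.00 + £710.50 = £3800.44

£3800.44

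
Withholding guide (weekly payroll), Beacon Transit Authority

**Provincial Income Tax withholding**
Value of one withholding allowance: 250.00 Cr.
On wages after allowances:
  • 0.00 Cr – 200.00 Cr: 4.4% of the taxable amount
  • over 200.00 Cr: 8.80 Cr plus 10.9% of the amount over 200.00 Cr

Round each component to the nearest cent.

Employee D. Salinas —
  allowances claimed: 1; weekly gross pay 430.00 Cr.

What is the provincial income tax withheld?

7.92 Cr

Provincial Income Tax: taxable = 430.00 Cr − 1×250.00 Cr = 180.00 Cr
  4.4% × 180.00 Cr = 7.92 Cr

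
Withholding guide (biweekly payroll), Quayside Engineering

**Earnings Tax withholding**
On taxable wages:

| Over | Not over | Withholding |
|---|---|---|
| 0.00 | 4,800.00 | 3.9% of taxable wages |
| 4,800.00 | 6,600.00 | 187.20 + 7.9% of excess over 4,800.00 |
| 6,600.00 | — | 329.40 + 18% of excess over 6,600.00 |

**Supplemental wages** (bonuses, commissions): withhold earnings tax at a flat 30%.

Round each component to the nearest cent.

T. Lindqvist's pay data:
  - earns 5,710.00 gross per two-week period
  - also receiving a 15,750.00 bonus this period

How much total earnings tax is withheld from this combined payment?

4,984.09

Earnings Tax: taxable = 5,710.00
  187.20 + 7.9% × (5,710.00 − 4,800.00) = 187.20 + 7.9% × 910.00 = 259.09
Supplemental (30% flat on bonus): 30% × 15,750.00 = 4,725.00
Total earnings tax: 259.09 + 4,725.00 = 4,984.09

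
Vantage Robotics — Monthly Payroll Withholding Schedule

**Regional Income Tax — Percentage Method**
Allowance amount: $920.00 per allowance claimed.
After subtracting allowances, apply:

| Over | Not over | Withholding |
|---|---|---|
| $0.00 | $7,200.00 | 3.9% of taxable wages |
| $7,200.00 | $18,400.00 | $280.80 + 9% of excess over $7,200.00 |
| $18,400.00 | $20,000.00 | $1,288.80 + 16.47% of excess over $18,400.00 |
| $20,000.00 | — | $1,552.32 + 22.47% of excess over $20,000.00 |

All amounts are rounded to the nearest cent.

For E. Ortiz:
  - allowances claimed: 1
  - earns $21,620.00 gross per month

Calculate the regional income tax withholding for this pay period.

Regional Income Tax: taxable = $21,620.00 − 1×$920.00 = $20,700.00
  $1,552.32 + 22.47% × ($20,700.00 − $20,000.00) = $1,552.32 + 22.47% × $700.00 = $1,709.61

$1,709.61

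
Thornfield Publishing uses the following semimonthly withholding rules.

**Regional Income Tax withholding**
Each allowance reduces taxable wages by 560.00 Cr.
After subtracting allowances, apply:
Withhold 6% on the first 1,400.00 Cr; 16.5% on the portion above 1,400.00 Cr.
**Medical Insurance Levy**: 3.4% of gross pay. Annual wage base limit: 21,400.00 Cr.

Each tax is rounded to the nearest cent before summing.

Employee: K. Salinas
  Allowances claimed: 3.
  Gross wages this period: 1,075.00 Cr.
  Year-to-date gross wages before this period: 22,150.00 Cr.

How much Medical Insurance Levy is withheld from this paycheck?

0.00 Cr

Medical Insurance Levy: YTD 22,150.00 Cr ≥ cap 21,400.00 Cr → 0.00 Cr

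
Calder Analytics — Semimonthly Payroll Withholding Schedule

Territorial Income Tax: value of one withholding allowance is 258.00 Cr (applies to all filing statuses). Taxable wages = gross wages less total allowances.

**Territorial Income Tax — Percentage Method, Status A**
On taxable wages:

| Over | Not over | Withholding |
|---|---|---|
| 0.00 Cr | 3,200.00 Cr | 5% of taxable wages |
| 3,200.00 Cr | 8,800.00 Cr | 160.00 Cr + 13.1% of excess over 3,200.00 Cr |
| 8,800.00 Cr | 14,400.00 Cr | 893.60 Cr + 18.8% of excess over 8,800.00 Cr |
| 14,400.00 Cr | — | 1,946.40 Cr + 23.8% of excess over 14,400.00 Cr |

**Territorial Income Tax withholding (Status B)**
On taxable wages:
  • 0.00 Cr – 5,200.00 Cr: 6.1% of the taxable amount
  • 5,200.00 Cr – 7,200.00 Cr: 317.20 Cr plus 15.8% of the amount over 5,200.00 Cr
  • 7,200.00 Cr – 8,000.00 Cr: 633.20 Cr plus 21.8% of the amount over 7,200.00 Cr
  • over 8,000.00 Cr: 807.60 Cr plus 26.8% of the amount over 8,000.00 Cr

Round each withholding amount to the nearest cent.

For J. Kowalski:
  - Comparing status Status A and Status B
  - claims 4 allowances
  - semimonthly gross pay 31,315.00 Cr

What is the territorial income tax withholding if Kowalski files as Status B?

Territorial Income Tax (Status B): taxable = 31,315.00 Cr − 4×258.00 Cr = 30,283.00 Cr
  807.60 Cr + 26.8% × (30,283.00 Cr − 8,000.00 Cr) = 807.60 Cr + 26.8% × 22,283.00 Cr = 6,779.44 Cr

6,779.44 Cr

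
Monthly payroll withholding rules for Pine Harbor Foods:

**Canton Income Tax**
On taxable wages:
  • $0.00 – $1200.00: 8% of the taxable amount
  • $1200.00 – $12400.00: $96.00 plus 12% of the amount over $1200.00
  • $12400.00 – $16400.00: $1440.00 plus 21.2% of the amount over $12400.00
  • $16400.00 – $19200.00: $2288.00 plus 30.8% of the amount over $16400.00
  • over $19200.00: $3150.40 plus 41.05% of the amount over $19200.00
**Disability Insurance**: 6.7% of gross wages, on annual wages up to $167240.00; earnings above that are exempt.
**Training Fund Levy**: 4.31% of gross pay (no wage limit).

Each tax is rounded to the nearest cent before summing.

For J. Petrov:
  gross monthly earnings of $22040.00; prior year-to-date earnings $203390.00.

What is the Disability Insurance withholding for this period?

Disability Insurance: YTD $203390.00 ≥ cap $167240.00 → $0.00

$0.00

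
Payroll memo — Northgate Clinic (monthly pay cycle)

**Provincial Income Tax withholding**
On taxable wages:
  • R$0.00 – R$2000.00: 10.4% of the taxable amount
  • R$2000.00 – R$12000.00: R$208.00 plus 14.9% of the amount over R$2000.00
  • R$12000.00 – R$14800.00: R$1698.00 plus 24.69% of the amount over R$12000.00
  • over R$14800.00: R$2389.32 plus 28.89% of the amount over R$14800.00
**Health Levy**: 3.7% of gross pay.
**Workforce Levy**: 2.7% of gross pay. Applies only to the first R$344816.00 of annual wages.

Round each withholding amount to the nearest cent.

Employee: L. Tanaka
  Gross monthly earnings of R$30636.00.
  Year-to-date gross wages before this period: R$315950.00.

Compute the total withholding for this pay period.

R$8877.25

Provincial Income Tax: taxable = R$30636.00
  R$2389.32 + 28.89% × (R$30636.00 − R$14800.00) = R$2389.32 + 28.89% × R$15836.00 = R$6964.34
Health Levy: 3.7% × R$30636.00 = R$1133.53
Workforce Levy: cap R$344816.00 − YTD R$315950.00 = R$28866.00 subject; 2.7% × R$28866.00 = R$779.38
Total: R$6964.34 + R$1133.53 + R$779.38 = R$8877.25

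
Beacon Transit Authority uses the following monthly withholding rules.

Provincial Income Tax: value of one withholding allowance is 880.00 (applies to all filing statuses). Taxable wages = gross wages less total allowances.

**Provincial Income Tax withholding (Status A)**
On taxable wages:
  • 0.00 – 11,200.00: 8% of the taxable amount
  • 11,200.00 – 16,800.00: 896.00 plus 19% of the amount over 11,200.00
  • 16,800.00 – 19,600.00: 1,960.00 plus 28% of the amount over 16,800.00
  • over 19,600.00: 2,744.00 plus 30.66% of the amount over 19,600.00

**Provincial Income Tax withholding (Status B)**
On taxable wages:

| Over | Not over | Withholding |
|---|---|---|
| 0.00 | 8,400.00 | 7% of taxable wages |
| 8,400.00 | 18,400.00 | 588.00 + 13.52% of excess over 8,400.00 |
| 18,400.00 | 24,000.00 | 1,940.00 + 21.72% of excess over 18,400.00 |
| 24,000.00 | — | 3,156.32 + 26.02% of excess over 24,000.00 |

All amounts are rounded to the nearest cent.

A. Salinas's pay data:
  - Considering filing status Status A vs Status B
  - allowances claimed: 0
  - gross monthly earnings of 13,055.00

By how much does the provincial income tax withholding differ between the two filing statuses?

31.09

Provincial Income Tax (Status A): taxable = 13,055.00
  896.00 + 19% × (13,055.00 − 11,200.00) = 896.00 + 19% × 1,855.00 = 1,248.45
Provincial Income Tax (Status B): taxable = 13,055.00
  588.00 + 13.52% × (13,055.00 − 8,400.00) = 588.00 + 13.52% × 4,655.00 = 1,217.36
Difference: |1,248.45 − 1,217.36| = 31.09 (higher under Status A)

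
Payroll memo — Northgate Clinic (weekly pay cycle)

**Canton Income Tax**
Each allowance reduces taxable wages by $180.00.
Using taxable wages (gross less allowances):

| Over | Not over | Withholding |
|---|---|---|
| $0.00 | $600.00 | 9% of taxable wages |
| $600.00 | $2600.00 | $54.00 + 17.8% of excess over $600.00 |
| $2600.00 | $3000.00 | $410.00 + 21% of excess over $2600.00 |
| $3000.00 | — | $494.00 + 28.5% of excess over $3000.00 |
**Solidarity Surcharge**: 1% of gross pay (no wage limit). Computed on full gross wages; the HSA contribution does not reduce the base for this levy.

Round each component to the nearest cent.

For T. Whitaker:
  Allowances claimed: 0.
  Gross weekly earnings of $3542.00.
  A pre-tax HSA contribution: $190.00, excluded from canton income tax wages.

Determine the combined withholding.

$629.74

Canton Income Tax: taxable = $3542.00 − $190.00 = $3352.00
  $494.00 + 28.5% × ($3352.00 − $3000.00) = $494.00 + 28.5% × $352.00 = $594.32
Solidarity Surcharge: 1% × $3542.00 = $35.42
Total: $594.32 + $35.42 = $629.74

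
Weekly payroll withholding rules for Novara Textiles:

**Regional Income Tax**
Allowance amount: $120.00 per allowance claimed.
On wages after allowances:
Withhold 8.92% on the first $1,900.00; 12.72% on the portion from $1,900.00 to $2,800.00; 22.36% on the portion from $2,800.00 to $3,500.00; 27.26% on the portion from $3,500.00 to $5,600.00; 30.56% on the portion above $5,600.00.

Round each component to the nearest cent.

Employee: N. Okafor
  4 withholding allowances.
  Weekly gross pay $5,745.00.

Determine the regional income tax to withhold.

Regional Income Tax: taxable = $5,745.00 − 4×$120.00 = $5,265.00
  $440.48 + 27.26% × ($5,265.00 − $3,500.00) = $440.48 + 27.26% × $1,765.00 = $921.62

$921.62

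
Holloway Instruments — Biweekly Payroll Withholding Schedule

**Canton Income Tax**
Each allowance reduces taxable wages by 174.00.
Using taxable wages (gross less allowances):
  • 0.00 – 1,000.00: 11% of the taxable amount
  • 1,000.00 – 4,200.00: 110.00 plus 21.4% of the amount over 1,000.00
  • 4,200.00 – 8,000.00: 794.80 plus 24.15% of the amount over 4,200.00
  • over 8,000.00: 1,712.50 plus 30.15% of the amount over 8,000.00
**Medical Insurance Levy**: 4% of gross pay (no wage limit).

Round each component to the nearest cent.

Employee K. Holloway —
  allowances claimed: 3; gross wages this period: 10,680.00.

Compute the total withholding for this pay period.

2,790.34

Canton Income Tax: taxable = 10,680.00 − 3×174.00 = 10,158.00
  1,712.50 + 30.15% × (10,158.00 − 8,000.00) = 1,712.50 + 30.15% × 2,158.00 = 2,363.14
Medical Insurance Levy: 4% × 10,680.00 = 427.20
Total: 2,363.14 + 427.20 = 2,790.34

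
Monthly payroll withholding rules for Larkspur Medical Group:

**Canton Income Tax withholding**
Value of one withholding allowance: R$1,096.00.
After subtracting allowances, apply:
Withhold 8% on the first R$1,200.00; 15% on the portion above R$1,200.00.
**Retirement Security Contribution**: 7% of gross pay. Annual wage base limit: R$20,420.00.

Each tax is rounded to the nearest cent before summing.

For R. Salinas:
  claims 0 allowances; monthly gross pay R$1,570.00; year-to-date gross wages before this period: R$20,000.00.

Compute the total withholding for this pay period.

Canton Income Tax: taxable = R$1,570.00
  R$96.00 + 15% × (R$1,570.00 − R$1,200.00) = R$96.00 + 15% × R$370.00 = R$151.50
Retirement Security Contribution: cap R$20,420.00 − YTD R$20,000.00 = R$420.00 subject; 7% × R$420.00 = R$29.40
Total: R$151.50 + R$29.40 = R$180.90

R$180.90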